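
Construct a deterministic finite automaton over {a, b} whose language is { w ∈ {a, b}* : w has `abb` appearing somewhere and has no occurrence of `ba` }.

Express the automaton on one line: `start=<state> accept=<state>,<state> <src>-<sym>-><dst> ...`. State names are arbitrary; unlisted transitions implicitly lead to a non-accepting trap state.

start=q0 accept=q4 q0-a->q1 q0-b->q2 q1-a->q1 q1-b->q3 q2-a->q2 q2-b->q2 q3-a->q2 q3-b->q4 q4-a->q2 q4-b->q4

Handle the two conditions separately and then intersect. The first has 4 states tracking whether and how much of `abb` has been seen; the second has 3 states tracking partial matches of the forbidden pattern `ba`. A product state is a pair (one from each), accepting exactly when both do. Equivalent product states are then merged.
5 states suffice.
        a   b  
>  q0   q1  q2 
   q1   q1  q3 
   q2   q2  q2 
   q3   q2  q4 
 * q4   q2  q4 
(> = start, * = accepting)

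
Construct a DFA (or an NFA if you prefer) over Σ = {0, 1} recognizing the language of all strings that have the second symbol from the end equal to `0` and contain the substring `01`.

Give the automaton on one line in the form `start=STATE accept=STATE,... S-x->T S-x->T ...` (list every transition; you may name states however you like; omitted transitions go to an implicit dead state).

Build one automaton per condition and run them in lockstep. One (7 states) tracks the last 2 symbols read; the other (3 states) tracks whether and how much of `01` has been seen. Each combined state is a pair, one component from each; accept when both components accept. Equivalent product states are then merged.
        0   1  
>  S0   S1  S0 
   S1   S1  S2 
 * S2   S3  S4 
   S3   S5  S2 
   S4   S3  S4 
 * S5   S5  S2 
(> = start, * = accepting)

start=S0 accept=S2,S5 S0-0->S1 S0-1->S0 S1-0->S1 S1-1->S2 S2-0->S3 S2-1->S4 S3-0->S5 S3-1->S2 S4-0->S3 S4-1->S4 S5-0->S5 S5-1->S2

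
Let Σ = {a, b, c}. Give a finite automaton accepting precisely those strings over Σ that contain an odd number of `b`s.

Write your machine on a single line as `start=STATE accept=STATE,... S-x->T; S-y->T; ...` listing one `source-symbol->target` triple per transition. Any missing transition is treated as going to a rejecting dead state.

start=S0; accept=S1; S0-a->S0; S0-b->S1; S0-c->S0; S1-a->S1; S1-b->S0; S1-c->S1

Keep the running count of `b`s modulo 2: each `b` advances along the cycle S0 → S1 → S0 while other symbols loop. Accept at S1.
        a   b   c  
>  S0   S0  S1  S0 
 * S1   S1  S0  S1 
(> = start, * = accepting)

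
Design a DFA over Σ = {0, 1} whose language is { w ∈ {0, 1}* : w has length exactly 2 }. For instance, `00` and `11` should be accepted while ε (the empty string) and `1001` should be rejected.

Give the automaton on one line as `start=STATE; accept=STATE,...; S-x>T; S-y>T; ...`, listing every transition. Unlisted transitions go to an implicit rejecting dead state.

We only need to distinguish lengths 0, 1, …, 2, and '>2'. Chain q0 → q1 → q2 → q3 on every symbol, with q3 looping. Accepting states: {q2}.
4 states suffice.
        0   1  
>  q0   q1  q1 
   q1   q2  q2 
 * q2   q3  q3 
   q3   q3  q3 
(> = start, * = accepting)

start=q0; accept=q2; q0-0>q1; q0-1>q1; q1-0>q2; q1-1>q2; q2-0>q3; q2-1>q3; q3-0>q3; q3-1>q3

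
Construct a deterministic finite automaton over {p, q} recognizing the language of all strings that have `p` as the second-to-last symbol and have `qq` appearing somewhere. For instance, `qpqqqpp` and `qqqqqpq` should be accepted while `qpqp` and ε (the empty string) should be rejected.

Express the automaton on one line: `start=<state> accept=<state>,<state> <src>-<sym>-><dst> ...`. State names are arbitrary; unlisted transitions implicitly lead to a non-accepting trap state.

start=A accept=E,F A-p->A A-q->B B-p->A B-q->C C-p->D C-q->C D-p->E D-q->F E-p->E E-q->F F-p->D F-q->C

Build one automaton per condition and run them in lockstep. One (7 states) tracks the last 2 symbols read; the other (3 states) tracks whether and how much of `qq` has been seen. Each combined state is a pair, one component from each; accept when both components accept. Equivalent product states are then merged.
6 states suffice.
       p  q 
>  A   A  B 
   B   A  C 
   C   D  C 
   D   E  F 
 * E   E  F 
 * F   D  C 
(> = start, * = accepting)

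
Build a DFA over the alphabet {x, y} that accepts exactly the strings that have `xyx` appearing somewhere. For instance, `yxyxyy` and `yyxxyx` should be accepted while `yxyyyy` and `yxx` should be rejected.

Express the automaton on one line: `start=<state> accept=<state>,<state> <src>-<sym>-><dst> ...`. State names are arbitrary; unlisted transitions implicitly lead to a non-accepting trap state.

start=s0 accept=s3 s0-x->s1 s0-y->s0 s1-x->s1 s1-y->s2 s2-x->s3 s2-y->s0 s3-x->s3 s3-y->s3

States s0..s2 record the length of the longest prefix of `xyx` that matches the current input suffix. Reaching s3 means `xyx` has been seen, and we stay there forever. Accept from s3.
        x   y  
>  s0   s1  s0 
   s1   s1  s2 
   s2   s3  s0 
 * s3   s3  s3 
(> = start, * = accepting)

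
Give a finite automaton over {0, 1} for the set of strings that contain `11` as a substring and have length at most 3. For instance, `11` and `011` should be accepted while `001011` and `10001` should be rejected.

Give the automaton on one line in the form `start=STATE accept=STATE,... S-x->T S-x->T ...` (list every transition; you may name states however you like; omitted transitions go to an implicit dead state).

Run two small machines in parallel and take their product. One (3 states) tracks whether and how much of `11` has been seen; the other (5 states) tracks the input length, saturating at 4. Each combined state is a pair, one component from each; accept when both components accept. Equivalent product states are then merged.
With 7 states:
        0   1  
>  S0   S1  S2 
   S1   S3  S4 
   S2   S3  S5 
   S3   S3  S3 
   S4   S3  S6 
 * S5   S6  S6 
 * S6   S3  S3 
(> = start, * = accepting)

start=S0 accept=S5,S6 S0-0->S1 S0-1->S2 S1-0->S3 S1-1->S4 S2-0->S3 S2-1->S5 S3-0->S3 S3-1->S3 S4-0->S3 S4-1->S6 S5-0->S6 S5-1->S6 S6-0->S3 S6-1->S3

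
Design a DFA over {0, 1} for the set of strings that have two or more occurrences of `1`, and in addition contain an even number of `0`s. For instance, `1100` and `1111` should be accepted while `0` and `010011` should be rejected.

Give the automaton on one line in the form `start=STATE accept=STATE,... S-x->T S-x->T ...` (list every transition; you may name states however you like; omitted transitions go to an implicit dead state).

Build one automaton per condition and run them in lockstep. The first has 4 states tracking the count of `1`s, saturating at 3; the second has 2 states tracking the count of `0`s modulo 2. A product state is a pair (one from each), accepting exactly when both do. After merging equivalent states the machine shrinks.
        0   1  
>  S0   S1  S2 
   S1   S0  S3 
   S2   S3  S4 
   S3   S2  S5 
 * S4   S5  S4 
   S5   S4  S5 
(> = start, * = accepting)

start=S0 accept=S4 S0-0->S1 S0-1->S2 S1-0->S0 S1-1->S3 S2-0->S3 S2-1->S4 S3-0->S2 S3-1->S5 S4-0->S5 S4-1->S4 S5-0->S4 S5-1->S5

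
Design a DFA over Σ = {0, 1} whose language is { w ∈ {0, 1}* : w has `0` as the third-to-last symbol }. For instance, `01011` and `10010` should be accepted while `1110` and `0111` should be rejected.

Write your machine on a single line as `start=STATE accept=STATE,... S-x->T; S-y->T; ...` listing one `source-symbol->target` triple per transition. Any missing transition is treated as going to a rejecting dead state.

start=q0; accept=q7,q8,q9,q10; q0-0->q1; q0-1->q2; q1-0->q3; q1-1->q4; q2-0->q5; q2-1->q6; q3-0->q7; q3-1->q8; q4-0->q9; q4-1->q10; q5-0->q11; q5-1->q12; q6-0->q13; q6-1->q14; q7-0->q7; q7-1->q8; q8-0->q9; q8-1->q10; q9-0->q11; q9-1->q12; q10-0->q13; q10-1->q14; q11-0->q7; q11-1->q8; q12-0->q9; q12-1->q10; q13-0->q11; q13-1->q12; q14-0->q13; q14-1->q14

A DFA must remember the last 3 symbols (since which symbol is third-to-last isn't known until the input ends). Use one state per possible window of the last ≤3 symbols; accept from those whose window starts with `0`.
With 15 states:
          0    1  
>  q0     q1   q2 
   q1     q3   q4 
   q2     q5   q6 
   q3     q7   q8 
   q4     q9  q10 
   q5    q11  q12 
   q6    q13  q14 
 * q7     q7   q8 
 * q8     q9  q10 
 * q9    q11  q12 
 * q10   q13  q14 
   q11    q7   q8 
   q12    q9  q10 
   q13   q11  q12 
   q14   q13  q14 
(> = start, * = accepting)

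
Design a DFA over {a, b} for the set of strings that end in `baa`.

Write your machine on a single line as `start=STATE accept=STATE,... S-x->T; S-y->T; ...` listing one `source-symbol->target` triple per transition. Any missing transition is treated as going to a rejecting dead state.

Let each state record the length of the longest suffix of the input read so far that is also a prefix of `baa`. s1 means the last symbol is `b`; s2 means the last 2 symbols are `ba`; s3 means the last 3 symbols are `baa`. Accept only at s3, where the string currently ends in `baa`.
A 4-state machine:
        a   b  
>  s0   s0  s1 
   s1   s2  s1 
   s2   s3  s1 
 * s3   s0  s1 
(> = start, * = accepting)

start=s0; accept=s3; s0-a->s0; s0-b->s1; s1-a->s2; s1-b->s1; s2-a->s3; s2-b->s1; s3-a->s0; s3-b->s1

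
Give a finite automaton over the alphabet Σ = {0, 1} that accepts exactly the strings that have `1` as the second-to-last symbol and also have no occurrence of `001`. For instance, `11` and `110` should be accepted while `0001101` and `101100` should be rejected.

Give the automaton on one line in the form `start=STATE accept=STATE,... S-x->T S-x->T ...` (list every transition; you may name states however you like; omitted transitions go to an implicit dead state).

Handle the two conditions separately and then intersect. One (7 states) tracks the last 2 symbols read; the other (4 states) tracks partial matches of the forbidden pattern `001`. Each combined state is a pair, one component from each; accept when both components accept.
11 states suffice.
          0    1  
>  q0     q1   q2 
   q1     q3   q4 
   q2     q5   q6 
   q3     q3   q7 
   q4     q5   q6 
 * q5     q3   q4 
 * q6     q5   q6 
   q7     q8   q9 
   q8    q10   q7 
   q9     q8   q9 
   q10   q10   q7 
(> = start, * = accepting)

start=q0 accept=q5,q6 q0-0->q1 q0-1->q2 q1-0->q3 q1-1->q4 q2-0->q5 q2-1->q6 q3-0->q3 q3-1->q7 q4-0->q5 q4-1->q6 q5-0->q3 q5-1->q4 q6-0->q5 q6-1->q6 q7-0->q8 q7-1->q9 q8-0->q10 q8-1->q7 q9-0->q8 q9-1->q9 q10-0->q10 q10-1->q7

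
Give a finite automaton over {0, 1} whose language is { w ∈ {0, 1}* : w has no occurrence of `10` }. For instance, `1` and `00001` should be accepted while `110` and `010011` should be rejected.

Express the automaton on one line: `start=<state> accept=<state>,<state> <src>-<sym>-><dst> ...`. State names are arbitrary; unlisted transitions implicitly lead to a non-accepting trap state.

start=A accept=A,B A-0->A A-1->B B-0->C B-1->B C-0->C C-1->C

Track partial matches of the forbidden pattern `10`. State C is a dead state reached once `10` has occurred; every other state accepts. A means no part of `10` is currently matched.
3 states suffice.
       0  1 
>* A   A  B 
 * B   C  B 
   C   C  C 
(> = start, * = accepting)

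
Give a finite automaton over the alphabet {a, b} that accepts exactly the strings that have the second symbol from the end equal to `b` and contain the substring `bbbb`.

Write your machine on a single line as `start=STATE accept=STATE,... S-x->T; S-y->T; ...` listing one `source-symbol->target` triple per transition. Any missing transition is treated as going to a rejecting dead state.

Run two small machines in parallel and take their product. The first has 7 states tracking the last 2 symbols read; the second has 5 states tracking whether and how much of `bbbb` has been seen. A product state is a pair (one from each), accepting exactly when both do. Minimizing collapses redundant product states.
An 8-state machine:
        a   b  
>  s0   s0  s1 
   s1   s0  s2 
   s2   s0  s3 
   s3   s0  s4 
 * s4   s5  s4 
 * s5   s6  s7 
   s6   s6  s7 
   s7   s5  s4 
(> = start, * = accepting)

start=s0; accept=s4,s5; s0-a->s0; s0-b->s1; s1-a->s0; s1-b->s2; s2-a->s0; s2-b->s3; s3-a->s0; s3-b->s4; s4-a->s5; s4-b->s4; s5-a->s6; s5-b->s7; s6-a->s6; s6-b->s7; s7-a->s5; s7-b->s4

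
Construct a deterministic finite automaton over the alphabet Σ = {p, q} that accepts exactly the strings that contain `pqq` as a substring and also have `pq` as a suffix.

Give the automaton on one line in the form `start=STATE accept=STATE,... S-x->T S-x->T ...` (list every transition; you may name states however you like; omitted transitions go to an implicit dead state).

Build one automaton per condition and run them in lockstep. The first has 4 states tracking whether and how much of `pqq` has been seen; the second has 3 states tracking how much of the suffix `pq` has currently been matched. A product state is a pair (one from each), accepting exactly when both do.
With 6 states:
       p  q 
>  A   B  A 
   B   B  C 
   C   B  D 
   D   E  D 
   E   E  F 
 * F   E  D 
(> = start, * = accepting)

start=A accept=F A-p->B A-q->A B-p->B B-q->C C-p->B C-q->D D-p->E D-q->D E-p->E E-q->F F-p->E F-q->D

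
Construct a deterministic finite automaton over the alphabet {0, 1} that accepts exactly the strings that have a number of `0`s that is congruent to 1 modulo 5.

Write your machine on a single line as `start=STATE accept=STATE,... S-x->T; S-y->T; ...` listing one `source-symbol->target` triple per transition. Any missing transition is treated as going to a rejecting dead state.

The only thing that matters is how many `0`s have appeared, reduced mod 5. Use one state per residue: q0 for 0, …, q4 for 4. Reading `0` moves to the next residue; anything else stays put. q1 is accepting.
5 states suffice.
        0   1  
>  q0   q1  q0 
 * q1   q2  q1 
   q2   q3  q2 
   q3   q4  q3 
   q4   q0  q4 
(> = start, * = accepting)

start=q0; accept=q1; q0-0->q1; q0-1->q0; q1-0->q2; q1-1->q1; q2-0->q3; q2-1->q2; q3-0->q4; q3-1->q3; q4-0->q0; q4-1->q4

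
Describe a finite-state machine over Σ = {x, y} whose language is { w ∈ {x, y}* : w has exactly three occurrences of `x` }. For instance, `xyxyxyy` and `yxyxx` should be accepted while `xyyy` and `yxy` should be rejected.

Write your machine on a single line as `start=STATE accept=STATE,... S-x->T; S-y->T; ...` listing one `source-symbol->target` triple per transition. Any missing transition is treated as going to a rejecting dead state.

start=q0; accept=q3; q0-x->q1; q0-y->q0; q1-x->q2; q1-y->q1; q2-x->q3; q2-y->q2; q3-x->q4; q3-y->q3; q4-x->q4; q4-y->q4

Count `x`s, saturating at 4: states q0 through q3 mean 0 through 3 `x`s seen; q4 means more than 3. Each `x` increments (capped at q4); other symbols loop. Accept from {q3}.
A 5-state machine:
        x   y  
>  q0   q1  q0 
   q1   q2  q1 
   q2   q3  q2 
 * q3   q4  q3 
   q4   q4  q4 
(> = start, * = accepting)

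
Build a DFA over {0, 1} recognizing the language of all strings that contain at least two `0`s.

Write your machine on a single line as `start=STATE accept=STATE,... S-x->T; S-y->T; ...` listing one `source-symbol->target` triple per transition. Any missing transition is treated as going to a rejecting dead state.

Count `0`s, saturating at 3: states S0 through S2 mean 0 through 2 `0`s seen; S3 means more than 2. Each `0` increments (capped at S3); other symbols loop. Accept from {S2, S3}.
4 states suffice.
        0   1  
>  S0   S1  S0 
   S1   S2  S1 
 * S2   S3  S2 
 * S3   S3  S3 
(> = start, * = accepting)

start=S0; accept=S2,S3; S0-0->S1; S0-1->S0; S1-0->S2; S1-1->S1; S2-0->S3; S2-1->S2; S3-0->S3; S3-1->S3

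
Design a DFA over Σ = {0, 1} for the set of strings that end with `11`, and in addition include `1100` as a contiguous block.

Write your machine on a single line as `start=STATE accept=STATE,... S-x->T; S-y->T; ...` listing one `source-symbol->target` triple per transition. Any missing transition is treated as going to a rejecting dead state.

start=q0; accept=q6; q0-0->q0; q0-1->q1; q1-0->q0; q1-1->q2; q2-0->q3; q2-1->q2; q3-0->q4; q3-1->q1; q4-0->q4; q4-1->q5; q5-0->q4; q5-1->q6; q6-0->q4; q6-1->q6

Build one automaton per condition and run them in lockstep. The first has 3 states tracking how much of the suffix `11` has currently been matched; the second has 5 states tracking whether and how much of `1100` has been seen. A product state is a pair (one from each), accepting exactly when both do.
A 7-state machine:
        0   1  
>  q0   q0  q1 
   q1   q0  q2 
   q2   q3  q2 
   q3   q4  q1 
   q4   q4  q5 
   q5   q4  q6 
 * q6   q4  q6 
(> = start, * = accepting)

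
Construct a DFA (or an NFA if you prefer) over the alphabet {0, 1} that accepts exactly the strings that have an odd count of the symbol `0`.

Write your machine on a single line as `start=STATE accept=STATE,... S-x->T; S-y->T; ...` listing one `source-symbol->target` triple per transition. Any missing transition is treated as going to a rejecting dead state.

The only thing that matters is how many `0`s have appeared, reduced mod 2. Use one state per residue: S0 for 0, …, S1 for 1. Reading `0` moves to the next residue; anything else stays put. S1 is accepting.
With 2 states:
        0   1  
>  S0   S1  S0 
 * S1   S0  S1 
(> = start, * = accepting)

start=S0; accept=S1; S0-0->S1; S0-1->S0; S1-0->S0; S1-1->S1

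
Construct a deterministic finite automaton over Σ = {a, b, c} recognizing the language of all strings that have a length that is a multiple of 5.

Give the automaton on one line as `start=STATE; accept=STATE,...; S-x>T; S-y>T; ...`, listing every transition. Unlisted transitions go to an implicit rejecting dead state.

Only the length mod 5 matters, so use a 5-cycle: from any state, every input symbol moves to the next state, wrapping q4 back to q0. Mark q0 accepting.
5 states suffice.
        a   b   c  
>* q0   q1  q1  q1 
   q1   q2  q2  q2 
   q2   q3  q3  q3 
   q3   q4  q4  q4 
   q4   q0  q0  q0 
(> = start, * = accepting)

start=q0; accept=q0; q0-a>q1; q0-b>q1; q0-c>q1; q1-a>q2; q1-b>q2; q1-c>q2; q2-a>q3; q2-b>q3; q2-c>q3; q3-a>q4; q3-b>q4; q3-c>q4; q4-a>q0; q4-b>q0; q4-c>q0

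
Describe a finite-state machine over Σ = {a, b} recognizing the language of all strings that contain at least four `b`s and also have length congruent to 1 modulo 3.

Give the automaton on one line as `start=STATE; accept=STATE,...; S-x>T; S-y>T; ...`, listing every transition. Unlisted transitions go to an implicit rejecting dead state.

Build one automaton per condition and run them in lockstep. One (6 states) tracks the count of `b`s, saturating at 5; the other (3 states) tracks the input length modulo 3. Each combined state is a pair, one component from each; accept when both components accept. Equivalent product states are then merged.
A 15-state machine:
          a    b  
>  s0     s1   s2 
   s1     s3   s4 
   s2     s4   s5 
   s3     s0   s6 
   s4     s6   s7 
   s5     s7   s8 
   s6     s2   s9 
   s7     s9  s10 
   s8    s10  s11 
   s9     s5  s12 
   s10   s12  s13 
 * s11   s13  s13 
   s12    s8  s14 
   s13   s14  s14 
   s14   s11  s11 
(> = start, * = accepting)

start=s0; accept=s11; s0-a>s1; s0-b>s2; s1-a>s3; s1-b>s4; s2-a>s4; s2-b>s5; s3-a>s0; s3-b>s6; s4-a>s6; s4-b>s7; s5-a>s7; s5-b>s8; s6-a>s2; s6-b>s9; s7-a>s9; s7-b>s10; s8-a>s10; s8-b>s11; s9-a>s5; s9-b>s12; s10-a>s12; s10-b>s13; s11-a>s13; s11-b>s13; s12-a>s8; s12-b>s14; s13-a>s14; s13-b>s14; s14-a>s11; s14-b>s11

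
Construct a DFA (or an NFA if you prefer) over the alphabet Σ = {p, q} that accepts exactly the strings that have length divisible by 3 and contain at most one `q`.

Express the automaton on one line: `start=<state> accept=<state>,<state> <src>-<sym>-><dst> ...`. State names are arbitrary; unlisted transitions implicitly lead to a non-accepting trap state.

start=A accept=A,G A-p->B A-q->C B-p->D B-q->E C-p->E C-q->F D-p->A D-q->G E-p->G E-q->H F-p->H F-q->H G-p->C G-q->I H-p->I H-q->I I-p->F I-q->F

Build one automaton per condition and run them in lockstep. The first has 3 states tracking the input length modulo 3; the second has 3 states tracking the count of `q`s, saturating at 2. A product state is a pair (one from each), accepting exactly when both do.
With 9 states:
       p  q 
>* A   B  C 
   B   D  E 
   C   E  F 
   D   A  G 
   E   G  H 
   F   H  H 
 * G   C  I 
   H   I  I 
   I   F  F 
(> = start, * = accepting)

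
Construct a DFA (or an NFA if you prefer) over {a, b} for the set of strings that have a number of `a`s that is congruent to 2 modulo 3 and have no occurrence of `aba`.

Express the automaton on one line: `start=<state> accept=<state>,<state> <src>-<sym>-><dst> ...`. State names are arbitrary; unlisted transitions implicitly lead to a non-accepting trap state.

Run two small machines in parallel and take their product. The first has 3 states tracking the count of `a`s modulo 3; the second has 4 states tracking partial matches of the forbidden pattern `aba`. A product state is a pair (one from each), accepting exactly when both do.
With 12 states:
          a    b  
>  q0     q1   q0 
   q1     q2   q3 
 * q2     q4   q5 
   q3     q6   q7 
   q4     q1   q8 
 * q5     q9  q10 
   q6     q9   q6 
   q7     q2   q7 
   q8    q11   q0 
   q9    q11   q9 
 * q10    q4  q10 
   q11    q6  q11 
(> = start, * = accepting)

start=q0 accept=q2,q5,q10 q0-a->q1 q0-b->q0 q1-a->q2 q1-b->q3 q2-a->q4 q2-b->q5 q3-a->q6 q3-b->q7 q4-a->q1 q4-b->q8 q5-a->q9 q5-b->q10 q6-a->q9 q6-b->q6 q7-a->q2 q7-b->q7 q8-a->q11 q8-b->q0 q9-a->q11 q9-b->q9 q10-a->q4 q10-b->q10 q11-a->q6 q11-b->q11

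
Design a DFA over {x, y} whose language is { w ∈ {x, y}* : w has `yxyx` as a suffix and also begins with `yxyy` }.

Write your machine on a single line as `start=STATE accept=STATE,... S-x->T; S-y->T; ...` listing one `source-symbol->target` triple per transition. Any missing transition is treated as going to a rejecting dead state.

Handle the two conditions separately and then intersect. The first has 5 states tracking how much of the suffix `yxyx` has currently been matched; the second has 6 states tracking whether the input so far still matches the prefix `yxyy`. A product state is a pair (one from each), accepting exactly when both do.
With 14 states:
          x    y  
>  s0     s1   s2 
   s1     s1   s3 
   s2     s4   s3 
   s3     s5   s3 
   s4     s1   s6 
   s5     s1   s7 
   s6     s8   s9 
   s7     s8   s3 
   s8     s1   s7 
   s9    s10   s9 
   s10   s11  s12 
   s11   s11   s9 
   s12   s13   s9 
 * s13   s11  s12 
(> = start, * = accepting)

start=s0; accept=s13; s0-x->s1; s0-y->s2; s1-x->s1; s1-y->s3; s2-x->s4; s2-y->s3; s3-x->s5; s3-y->s3; s4-x->s1; s4-y->s6; s5-x->s1; s5-y->s7; s6-x->s8; s6-y->s9; s7-x->s8; s7-y->s3; s8-x->s1; s8-y->s7; s9-x->s10; s9-y->s9; s10-x->s11; s10-y->s12; s11-x->s11; s11-y->s9; s12-x->s13; s12-y->s9; s13-x->s11; s13-y->s12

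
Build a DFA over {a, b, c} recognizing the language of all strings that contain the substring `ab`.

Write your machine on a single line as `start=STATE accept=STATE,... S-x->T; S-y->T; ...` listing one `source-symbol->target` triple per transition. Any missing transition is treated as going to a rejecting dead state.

start=S0; accept=S2; S0-a->S1; S0-b->S0; S0-c->S0; S1-a->S1; S1-b->S2; S1-c->S0; S2-a->S2; S2-b->S2; S2-c->S2

States S0..S1 record the length of the longest prefix of `ab` that matches the current input suffix. Reaching S2 means `ab` has been seen, and we stay there forever. Accept from S2.
3 states suffice.
        a   b   c  
>  S0   S1  S0  S0 
   S1   S1  S2  S0 
 * S2   S2  S2  S2 
(> = start, * = accepting)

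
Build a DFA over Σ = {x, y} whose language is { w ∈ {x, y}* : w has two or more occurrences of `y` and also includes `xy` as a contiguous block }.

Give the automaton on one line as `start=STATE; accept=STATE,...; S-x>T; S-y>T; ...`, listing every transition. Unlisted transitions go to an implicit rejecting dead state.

start=S0; accept=S4; S0-x>S1; S0-y>S2; S1-x>S1; S1-y>S3; S2-x>S3; S2-y>S2; S3-x>S3; S3-y>S4; S4-x>S4; S4-y>S4

Handle the two conditions separately and then intersect. One (4 states) tracks the count of `y`s, saturating at 3; the other (3 states) tracks whether and how much of `xy` has been seen. Each combined state is a pair, one component from each; accept when both components accept. After merging equivalent states the machine shrinks.
A 5-state machine:
        x   y  
>  S0   S1  S2 
   S1   S1  S3 
   S2   S3  S2 
   S3   S3  S4 
 * S4   S4  S4 
(> = start, * = accepting)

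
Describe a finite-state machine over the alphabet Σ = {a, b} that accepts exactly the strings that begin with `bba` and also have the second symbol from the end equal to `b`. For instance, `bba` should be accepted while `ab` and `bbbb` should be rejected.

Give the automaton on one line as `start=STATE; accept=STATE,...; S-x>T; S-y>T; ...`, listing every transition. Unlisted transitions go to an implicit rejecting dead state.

Run two small machines in parallel and take their product. The first has 5 states tracking whether the input so far still matches the prefix `bba`; the second has 7 states tracking the last 2 symbols read. A product state is a pair (one from each), accepting exactly when both do. Minimizing collapses redundant product states.
        a   b  
>  S0   S1  S2 
   S1   S1  S1 
   S2   S1  S3 
   S3   S4  S1 
 * S4   S5  S6 
   S5   S5  S6 
   S6   S4  S7 
 * S7   S4  S7 
(> = start, * = accepting)

start=S0; accept=S4,S7; S0-a>S1; S0-b>S2; S1-a>S1; S1-b>S1; S2-a>S1; S2-b>S3; S3-a>S4; S3-b>S1; S4-a>S5; S4-b>S6; S5-a>S5; S5-b>S6; S6-a>S4; S6-b>S7; S7-a>S4; S7-b>S7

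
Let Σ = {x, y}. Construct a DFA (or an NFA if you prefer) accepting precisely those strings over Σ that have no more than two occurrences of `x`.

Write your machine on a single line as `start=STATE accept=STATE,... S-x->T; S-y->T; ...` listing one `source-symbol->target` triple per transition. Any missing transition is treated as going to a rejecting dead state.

start=s0; accept=s0,s1,s2; s0-x->s1; s0-y->s0; s1-x->s2; s1-y->s1; s2-x->s3; s2-y->s2; s3-x->s3; s3-y->s3

Count `x`s, saturating at 3: states s0 through s2 mean 0 through 2 `x`s seen; s3 means more than 2. Each `x` increments (capped at s3); other symbols loop. Accept from {s0, s1, s2}.
With 4 states:
        x   y  
>* s0   s1  s0 
 * s1   s2  s1 
 * s2   s3  s2 
   s3   s3  s3 
(> = start, * = accepting)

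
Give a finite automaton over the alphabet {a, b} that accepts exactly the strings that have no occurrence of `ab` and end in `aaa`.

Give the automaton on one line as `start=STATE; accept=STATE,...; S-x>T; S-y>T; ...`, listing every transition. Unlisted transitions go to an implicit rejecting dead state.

Run two small machines in parallel and take their product. The first has 3 states tracking partial matches of the forbidden pattern `ab`; the second has 4 states tracking how much of the suffix `aaa` has currently been matched. A product state is a pair (one from each), accepting exactly when both do.
        a   b  
>  q0   q1  q0 
   q1   q2  q3 
   q2   q4  q3 
   q3   q5  q3 
 * q4   q4  q3 
   q5   q6  q3 
   q6   q7  q3 
   q7   q7  q3 
(> = start, * = accepting)

start=q0; accept=q4; q0-a>q1; q0-b>q0; q1-a>q2; q1-b>q3; q2-a>q4; q2-b>q3; q3-a>q5; q3-b>q3; q4-a>q4; q4-b>q3; q5-a>q6; q5-b>q3; q6-a>q7; q6-b>q3; q7-a>q7; q7-b>q3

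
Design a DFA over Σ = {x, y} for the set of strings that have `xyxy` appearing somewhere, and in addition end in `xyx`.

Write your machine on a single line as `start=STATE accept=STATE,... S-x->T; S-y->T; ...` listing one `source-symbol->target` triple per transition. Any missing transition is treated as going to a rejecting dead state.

start=q0; accept=q5; q0-x->q1; q0-y->q0; q1-x->q1; q1-y->q2; q2-x->q3; q2-y->q0; q3-x->q1; q3-y->q4; q4-x->q5; q4-y->q6; q5-x->q7; q5-y->q4; q6-x->q7; q6-y->q6; q7-x->q7; q7-y->q4

Handle the two conditions separately and then intersect. One (5 states) tracks whether and how much of `xyxy` has been seen; the other (4 states) tracks how much of the suffix `xyx` has currently been matched. Each combined state is a pair, one component from each; accept when both components accept.
8 states suffice.
        x   y  
>  q0   q1  q0 
   q1   q1  q2 
   q2   q3  q0 
   q3   q1  q4 
   q4   q5  q6 
 * q5   q7  q4 
   q6   q7  q6 
   q7   q7  q4 
(> = start, * = accepting)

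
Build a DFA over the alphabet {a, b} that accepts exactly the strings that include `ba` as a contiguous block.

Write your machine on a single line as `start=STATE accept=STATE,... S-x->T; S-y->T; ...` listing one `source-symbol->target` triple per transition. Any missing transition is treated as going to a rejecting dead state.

start=q0; accept=q2; q0-a->q0; q0-b->q1; q1-a->q2; q1-b->q1; q2-a->q2; q2-b->q2

Track how much of `ba` has been matched so far: state q0 is no progress, q2 is the absorbing accept state reached once `ba` has occurred. Intermediate states record partial matches; on a mismatch, fall back to the longest reusable overlap.
        a   b  
>  q0   q0  q1 
   q1   q2  q1 
 * q2   q2  q2 
(> = start, * = accepting)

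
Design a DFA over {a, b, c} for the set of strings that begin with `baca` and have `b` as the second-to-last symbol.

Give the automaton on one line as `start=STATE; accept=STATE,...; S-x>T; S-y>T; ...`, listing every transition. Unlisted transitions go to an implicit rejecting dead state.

Run two small machines in parallel and take their product. The first has 6 states tracking whether the input so far still matches the prefix `baca`; the second has 13 states tracking the last 2 symbols read. A product state is a pair (one from each), accepting exactly when both do. After merging equivalent states the machine shrinks.
A 9-state machine:
        a   b   c  
>  q0   q1  q2  q1 
   q1   q1  q1  q1 
   q2   q3  q1  q1 
   q3   q1  q1  q4 
   q4   q5  q1  q1 
   q5   q5  q6  q5 
   q6   q7  q8  q7 
 * q7   q5  q6  q5 
 * q8   q7  q8  q7 
(> = start, * = accepting)

start=q0; accept=q7,q8; q0-a>q1; q0-b>q2; q0-c>q1; q1-a>q1; q1-b>q1; q1-c>q1; q2-a>q3; q2-b>q1; q2-c>q1; q3-a>q1; q3-b>q1; q3-c>q4; q4-a>q5; q4-b>q1; q4-c>q1; q5-a>q5; q5-b>q6; q5-c>q5; q6-a>q7; q6-b>q8; q6-c>q7; q7-a>q5; q7-b>q6; q7-c>q5; q8-a>q7; q8-b>q8; q8-c>q7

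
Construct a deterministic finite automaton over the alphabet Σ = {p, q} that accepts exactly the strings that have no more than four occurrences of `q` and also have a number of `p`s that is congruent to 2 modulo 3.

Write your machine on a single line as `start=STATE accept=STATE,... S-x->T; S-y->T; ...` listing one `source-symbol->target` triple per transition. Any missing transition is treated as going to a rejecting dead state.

Build one automaton per condition and run them in lockstep. One (6 states) tracks the count of `q`s, saturating at 5; the other (3 states) tracks the count of `p`s modulo 3. Each combined state is a pair, one component from each; accept when both components accept. Minimizing collapses redundant product states.
With 16 states:
       p  q 
>  A   B  C 
   B   D  E 
   C   E  F 
 * D   A  G 
   E   G  H 
   F   H  I 
 * G   C  J 
   H   J  K 
   I   K  L 
 * J   F  M 
   K   M  N 
   L   N  O 
 * M   I  P 
   N   P  O 
   O   O  O 
 * P   L  O 
(> = start, * = accepting)

start=A; accept=D,G,J,M,P; A-p->B; A-q->C; B-p->D; B-q->E; C-p->E; C-q->F; D-p->A; D-q->G; E-p->G; E-q->H; F-p->H; F-q->I; G-p->C; G-q->J; H-p->J; H-q->K; I-p->K; I-q->L; J-p->F; J-q->M; K-p->M; K-q->N; L-p->N; L-q->O; M-p->I; M-q->P; N-p->P; N-q->O; O-p->O; O-q->O; P-p->L; P-q->O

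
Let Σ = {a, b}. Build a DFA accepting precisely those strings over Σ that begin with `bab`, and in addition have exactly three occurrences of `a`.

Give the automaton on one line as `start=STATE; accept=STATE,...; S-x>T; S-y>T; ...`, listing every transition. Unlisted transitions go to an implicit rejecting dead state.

start=S0; accept=S10; S0-a>S1; S0-b>S2; S1-a>S3; S1-b>S1; S2-a>S4; S2-b>S5; S3-a>S6; S3-b>S3; S4-a>S3; S4-b>S7; S5-a>S1; S5-b>S5; S6-a>S8; S6-b>S6; S7-a>S9; S7-b>S7; S8-a>S8; S8-b>S8; S9-a>S10; S9-b>S9; S10-a>S11; S10-b>S10; S11-a>S11; S11-b>S11

Handle the two conditions separately and then intersect. One (5 states) tracks whether the input so far still matches the prefix `bab`; the other (5 states) tracks the count of `a`s, saturating at 4. Each combined state is a pair, one component from each; accept when both components accept.
A 12-state machine:
          a    b  
>  S0     S1   S2 
   S1     S3   S1 
   S2     S4   S5 
   S3     S6   S3 
   S4     S3   S7 
   S5     S1   S5 
   S6     S8   S6 
   S7     S9   S7 
   S8     S8   S8 
   S9    S10   S9 
 * S10   S11  S10 
   S11   S11  S11 
(> = start, * = accepting)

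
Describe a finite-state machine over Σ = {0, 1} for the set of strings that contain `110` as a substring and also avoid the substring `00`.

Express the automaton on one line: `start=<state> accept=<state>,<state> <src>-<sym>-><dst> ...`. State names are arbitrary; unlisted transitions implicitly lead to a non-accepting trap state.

start=S0 accept=S5,S6 S0-0->S1 S0-1->S2 S1-0->S3 S1-1->S2 S2-0->S1 S2-1->S4 S3-0->S3 S3-1->S3 S4-0->S5 S4-1->S4 S5-0->S3 S5-1->S6 S6-0->S5 S6-1->S6

Build one automaton per condition and run them in lockstep. The first has 4 states tracking whether and how much of `110` has been seen; the second has 3 states tracking partial matches of the forbidden pattern `00`. A product state is a pair (one from each), accepting exactly when both do. Equivalent product states are then merged.
With 7 states:
        0   1  
>  S0   S1  S2 
   S1   S3  S2 
   S2   S1  S4 
   S3   S3  S3 
   S4   S5  S4 
 * S5   S3  S6 
 * S6   S5  S6 
(> = start, * = accepting)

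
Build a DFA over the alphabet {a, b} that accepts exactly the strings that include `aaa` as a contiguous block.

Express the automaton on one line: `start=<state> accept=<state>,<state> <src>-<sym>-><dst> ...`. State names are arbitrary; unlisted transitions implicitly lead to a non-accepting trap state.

States s0..s2 record the length of the longest prefix of `aaa` that matches the current input suffix. Reaching s3 means `aaa` has been seen, and we stay there forever. Accept from s3.
With 4 states:
        a   b  
>  s0   s1  s0 
   s1   s2  s0 
   s2   s3  s0 
 * s3   s3  s3 
(> = start, * = accepting)

start=s0 accept=s3 s0-a->s1 s0-b->s0 s1-a->s2 s1-b->s0 s2-a->s3 s2-b->s0 s3-a->s3 s3-b->s3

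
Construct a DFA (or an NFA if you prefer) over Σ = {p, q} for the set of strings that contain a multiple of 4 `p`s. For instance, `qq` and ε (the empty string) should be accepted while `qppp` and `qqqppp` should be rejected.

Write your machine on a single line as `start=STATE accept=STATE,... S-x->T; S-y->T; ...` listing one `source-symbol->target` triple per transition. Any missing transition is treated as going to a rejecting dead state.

The only thing that matters is how many `p`s have appeared, reduced mod 4. Use one state per residue: s0 for 0, …, s3 for 3. Reading `p` moves to the next residue; anything else stays put. s0 is accepting.
A 4-state machine:
        p   q  
>* s0   s1  s0 
   s1   s2  s1 
   s2   s3  s2 
   s3   s0  s3 
(> = start, * = accepting)

start=s0; accept=s0; s0-p->s1; s0-q->s0; s1-p->s2; s1-q->s1; s2-p->s3; s2-q->s2; s3-p->s0; s3-q->s3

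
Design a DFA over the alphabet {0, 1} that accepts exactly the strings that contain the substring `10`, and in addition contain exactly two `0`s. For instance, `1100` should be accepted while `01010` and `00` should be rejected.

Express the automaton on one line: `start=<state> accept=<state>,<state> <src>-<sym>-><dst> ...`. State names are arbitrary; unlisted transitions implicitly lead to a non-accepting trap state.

Handle the two conditions separately and then intersect. One (3 states) tracks whether and how much of `10` has been seen; the other (4 states) tracks the count of `0`s, saturating at 3. Each combined state is a pair, one component from each; accept when both components accept. Equivalent product states are then merged.
With 6 states:
        0   1  
>  q0   q1  q2 
   q1   q3  q4 
   q2   q4  q2 
   q3   q3  q3 
   q4   q5  q4 
 * q5   q3  q5 
(> = start, * = accepting)

start=q0 accept=q5 q0-0->q1 q0-1->q2 q1-0->q3 q1-1->q4 q2-0->q4 q2-1->q2 q3-0->q3 q3-1->q3 q4-0->q5 q4-1->q4 q5-0->q3 q5-1->q5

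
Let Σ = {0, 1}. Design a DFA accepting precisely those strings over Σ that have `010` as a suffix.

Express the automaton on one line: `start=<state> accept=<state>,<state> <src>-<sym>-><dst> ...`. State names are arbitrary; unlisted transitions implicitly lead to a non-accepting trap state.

Remember how much of `010` the current input suffix matches. State S0 means no match yet; S1 means the last symbol is `0`; S2 means the last 2 symbols are `01`; S3 means the last 3 symbols are `010`. Only S3 accepts. On a mismatch, fall back to the longest proper suffix that is still a prefix of `010`.
With 4 states:
        0   1  
>  S0   S1  S0 
   S1   S1  S2 
   S2   S3  S0 
 * S3   S1  S2 
(> = start, * = accepting)

start=S0 accept=S3 S0-0->S1 S0-1->S0 S1-0->S1 S1-1->S2 S2-0->S3 S2-1->S0 S3-0->S1 S3-1->S2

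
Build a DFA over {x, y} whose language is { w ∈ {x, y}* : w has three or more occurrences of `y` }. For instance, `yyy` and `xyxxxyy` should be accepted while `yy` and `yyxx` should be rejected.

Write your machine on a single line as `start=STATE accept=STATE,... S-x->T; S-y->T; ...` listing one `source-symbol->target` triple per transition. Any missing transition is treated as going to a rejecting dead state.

Count `y`s, saturating at 4: states s0 through s3 mean 0 through 3 `y`s seen; s4 means more than 3. Each `y` increments (capped at s4); other symbols loop. Accept from {s3, s4}.
With 5 states:
        x   y  
>  s0   s0  s1 
   s1   s1  s2 
   s2   s2  s3 
 * s3   s3  s4 
 * s4   s4  s4 
(> = start, * = accepting)

start=s0; accept=s3,s4; s0-x->s0; s0-y->s1; s1-x->s1; s1-y->s2; s2-x->s2; s2-y->s3; s3-x->s3; s3-y->s4; s4-x->s4; s4-y->s4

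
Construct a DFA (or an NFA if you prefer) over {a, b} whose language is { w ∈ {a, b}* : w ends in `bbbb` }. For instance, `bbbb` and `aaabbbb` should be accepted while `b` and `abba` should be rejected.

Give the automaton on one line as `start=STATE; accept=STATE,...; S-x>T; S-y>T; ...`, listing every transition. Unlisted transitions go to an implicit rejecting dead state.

Let each state record the length of the longest suffix of the input read so far that is also a prefix of `bbbb`. S1 means the last symbol is `b`; S2 means the last 2 symbols are `bb`; S3 means the last 3 symbols are `bbb`; S4 means the last 4 symbols are `bbbb`. Accept only at S4, where the string currently ends in `bbbb`.
        a   b  
>  S0   S0  S1 
   S1   S0  S2 
   S2   S0  S3 
   S3   S0  S4 
 * S4   S0  S4 
(> = start, * = accepting)

start=S0; accept=S4; S0-a>S0; S0-b>S1; S1-a>S0; S1-b>S2; S2-a>S0; S2-b>S3; S3-a>S0; S3-b>S4; S4-a>S0; S4-b>S4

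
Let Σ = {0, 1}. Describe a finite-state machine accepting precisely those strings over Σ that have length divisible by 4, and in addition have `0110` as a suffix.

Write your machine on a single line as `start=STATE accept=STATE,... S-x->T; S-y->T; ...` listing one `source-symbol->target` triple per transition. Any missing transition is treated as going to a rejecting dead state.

start=A; accept=H; A-0->B; A-1->C; B-0->D; B-1->E; C-0->D; C-1->D; D-0->F; D-1->F; E-0->F; E-1->G; F-0->A; F-1->A; G-0->H; G-1->A; H-0->B; H-1->C

Build one automaton per condition and run them in lockstep. One (4 states) tracks the input length modulo 4; the other (5 states) tracks how much of the suffix `0110` has currently been matched. Each combined state is a pair, one component from each; accept when both components accept. Equivalent product states are then merged.
An 8-state machine:
       0  1 
>  A   B  C 
   B   D  E 
   C   D  D 
   D   F  F 
   E   F  G 
   F   A  A 
   G   H  A 
 * H   B  C 
(> = start, * = accepting)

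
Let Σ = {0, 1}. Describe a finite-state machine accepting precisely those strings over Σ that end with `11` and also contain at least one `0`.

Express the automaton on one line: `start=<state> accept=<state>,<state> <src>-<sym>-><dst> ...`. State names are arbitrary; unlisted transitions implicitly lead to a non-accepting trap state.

start=S0 accept=S3 S0-0->S1 S0-1->S0 S1-0->S1 S1-1->S2 S2-0->S1 S2-1->S3 S3-0->S1 S3-1->S3

Run two small machines in parallel and take their product. The first has 3 states tracking how much of the suffix `11` has currently been matched; the second has 3 states tracking the count of `0`s, saturating at 2. A product state is a pair (one from each), accepting exactly when both do. Equivalent product states are then merged.
With 4 states:
        0   1  
>  S0   S1  S0 
   S1   S1  S2 
   S2   S1  S3 
 * S3   S1  S3 
(> = start, * = accepting)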